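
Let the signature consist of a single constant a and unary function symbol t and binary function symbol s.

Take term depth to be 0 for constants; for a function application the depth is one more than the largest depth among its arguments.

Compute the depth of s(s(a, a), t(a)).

depth(s(a, a)) = 1 + max(0, 0) = 1
depth(t(a)) = 1 + depth(a) = 1 + 0 = 1
depth(s(s(a, a), t(a))) = 1 + max(1, 1) = 2

2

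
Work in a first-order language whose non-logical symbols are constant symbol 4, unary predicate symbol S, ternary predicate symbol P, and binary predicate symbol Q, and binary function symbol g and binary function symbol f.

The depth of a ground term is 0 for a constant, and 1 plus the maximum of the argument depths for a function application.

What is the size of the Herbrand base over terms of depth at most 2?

First count ground terms of depth ≤ 2.
Write N_k for the number of ground terms of depth ≤ k. A term of depth ≤ k is either a constant or a function symbol applied to arguments of depth ≤ k−1, so N_k = 1 + N_{k-1}^2 + N_{k-1}^2.
N_0 = 1
N_1 = 1 + 1^2 + 1^2 = 3
N_2 = 1 + 3^2 + 3^2 = 19
So |H| = 19.
A ground atom is a predicate applied to a tuple of terms from H, so the count is the sum over predicates of |H|^arity:
  S: 19;  P: 19^3 = 6859;  Q: 19^2 = 361
Total ground atoms: 19 + 6859 + 361 = 7239.

7239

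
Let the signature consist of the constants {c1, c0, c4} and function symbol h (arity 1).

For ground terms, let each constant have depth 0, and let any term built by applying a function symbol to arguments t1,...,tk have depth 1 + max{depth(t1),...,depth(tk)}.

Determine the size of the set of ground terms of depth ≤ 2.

9

Write N_k for the number of ground terms of depth ≤ k. A term of depth ≤ k is either a constant or a function symbol applied to arguments of depth ≤ k−1, so N_k = 3 + N_{k-1}.
N_0 = 3
N_1 = 3 + 3 = 6
N_2 = 3 + 6 = 9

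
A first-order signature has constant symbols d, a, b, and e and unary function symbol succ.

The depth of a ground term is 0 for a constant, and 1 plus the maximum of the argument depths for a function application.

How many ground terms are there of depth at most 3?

Let N_k = |{terms of depth ≤ k}|. Then N_0 = 4 and N_k = 4 + N_{k-1} for k ≥ 1 (one summand per function symbol, arity giving the exponent).
N_0 = 4
N_1 = 4 + 4 = 8
N_2 = 4 + 8 = 12
N_3 = 4 + 12 = 16

16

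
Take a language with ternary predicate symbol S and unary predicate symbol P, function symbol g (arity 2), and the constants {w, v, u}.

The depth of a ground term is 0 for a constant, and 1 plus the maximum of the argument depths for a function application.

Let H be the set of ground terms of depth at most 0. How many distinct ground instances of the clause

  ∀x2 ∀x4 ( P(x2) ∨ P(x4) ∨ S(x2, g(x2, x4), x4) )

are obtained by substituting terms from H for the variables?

Ground terms of depth ≤ 0:
  If N_k denotes the number of depth-≤k ground terms, the 3 constants give N_0 = 3, and each function symbol of arity r contributes N_{k-1}^r new terms at level k: N_k = 3 + N_{k-1}^2.
  N_0 = 3
  Explicitly: w, v, u.
So there are 3 ground terms available for substitution.
The body mentions every one of the 2 quantified variables; since ground terms form a free algebra, no two substitutions collapse to the same formula.
Number of ground instances = 3^2 = 9.

9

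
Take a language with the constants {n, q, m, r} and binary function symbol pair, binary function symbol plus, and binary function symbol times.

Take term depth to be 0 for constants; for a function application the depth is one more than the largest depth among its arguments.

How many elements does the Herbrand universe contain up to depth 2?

8116

If N_k denotes the number of depth-≤k ground terms, the 4 constants give N_0 = 4, and each function symbol of arity r contributes N_{k-1}^r new terms at level k: N_k = 4 + N_{k-1}^2 + N_{k-1}^2 + N_{k-1}^2.
N_0 = 4
N_1 = 4 + 4^2 + 4^2 + 4^2 = 52
N_2 = 4 + 52^2 + 52^2 + 52^2 = 8116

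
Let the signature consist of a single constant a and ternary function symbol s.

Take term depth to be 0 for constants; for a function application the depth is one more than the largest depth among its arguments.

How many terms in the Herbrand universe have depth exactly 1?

1

Let N_k count ground terms of depth at most k. Each non-constant term of depth ≤ k is some function symbol applied to depth-≤(k−1) arguments, giving N_k = 1 + N_{k-1}^3.
N_0 = 1
N_1 = 1 + 1^3 = 2
Terms of depth exactly 1: N_1 − N_0 = 2 − 1 = 1.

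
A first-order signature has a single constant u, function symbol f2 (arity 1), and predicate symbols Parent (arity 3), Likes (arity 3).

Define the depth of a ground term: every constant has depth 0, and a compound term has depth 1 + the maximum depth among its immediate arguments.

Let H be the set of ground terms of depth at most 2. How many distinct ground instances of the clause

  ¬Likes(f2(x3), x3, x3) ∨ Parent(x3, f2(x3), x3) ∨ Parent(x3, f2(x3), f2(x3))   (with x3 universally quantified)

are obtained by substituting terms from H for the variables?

Ground terms of depth ≤ 2:
  Write N_k for the number of ground terms of depth ≤ k. A term of depth ≤ k is either a constant or a function symbol applied to arguments of depth ≤ k−1, so N_k = 1 + N_{k-1}.
  N_0 = 1
  N_1 = 1 + 1 = 2
  N_2 = 1 + 2 = 3
So there are 3 ground terms available for substitution.
The clause has 1 distinct variable (x3), which appears in the body. In the free term algebra distinct substitutions yield syntactically distinct ground instances.
Number of ground instances = 3.

3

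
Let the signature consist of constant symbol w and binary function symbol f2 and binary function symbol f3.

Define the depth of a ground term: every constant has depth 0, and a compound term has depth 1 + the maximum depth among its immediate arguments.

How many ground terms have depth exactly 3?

704

Count level by level. With function symbols f2/2, f3/2, the terms of depth ≤ k are the 1 constant together with each function applied to depth-≤(k−1) tuples, so N_k = 1 + N_{k-1}^2 + N_{k-1}^2.
N_0 = 1
N_1 = 1 + 1^2 + 1^2 = 3
N_2 = 1 + 3^2 + 3^2 = 19
N_3 = 1 + 19^2 + 19^2 = 723
Terms of depth exactly 3: N_3 − N_2 = 723 − 19 = 704.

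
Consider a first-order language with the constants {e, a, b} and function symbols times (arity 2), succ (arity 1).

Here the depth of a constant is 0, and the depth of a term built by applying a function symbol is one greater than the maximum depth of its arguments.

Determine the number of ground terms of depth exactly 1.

Write N_k for the number of ground terms of depth ≤ k. A term of depth ≤ k is either a constant or a function symbol applied to arguments of depth ≤ k−1, so N_k = 3 + N_{k-1}^2 + N_{k-1}.
N_0 = 3
N_1 = 3 + 3^2 + 3 = 15
Terms of depth exactly 1: N_1 − N_0 = 15 − 3 = 12.

12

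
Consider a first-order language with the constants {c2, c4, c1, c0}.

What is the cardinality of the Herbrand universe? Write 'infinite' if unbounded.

There are no function symbols, so every ground term is one of the 4 constants.
The Herbrand universe is {c2, c4, c1, c0}, which is finite with 4 elements.

4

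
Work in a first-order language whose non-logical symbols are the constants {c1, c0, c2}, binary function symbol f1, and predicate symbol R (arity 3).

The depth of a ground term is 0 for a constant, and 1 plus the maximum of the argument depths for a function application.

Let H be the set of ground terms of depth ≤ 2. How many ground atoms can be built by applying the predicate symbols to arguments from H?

First count ground terms of depth ≤ 2.
If N_k denotes the number of depth-≤k ground terms, the 3 constants give N_0 = 3, and each function symbol of arity r contributes N_{k-1}^r new terms at level k: N_k = 3 + N_{k-1}^2.
N_0 = 3
N_1 = 3 + 3^2 = 12
N_2 = 3 + 12^2 = 147
So |H| = 147.
A ground atom is a predicate applied to a tuple of terms from H, so the count is the sum over predicates of |H|^arity:
  R: 147^3 = 3176523
Total ground atoms: 3176523.

3176523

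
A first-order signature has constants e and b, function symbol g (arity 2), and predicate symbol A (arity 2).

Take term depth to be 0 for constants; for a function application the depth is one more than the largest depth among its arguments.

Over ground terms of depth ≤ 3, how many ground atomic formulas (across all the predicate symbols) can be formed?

2090916

First count ground terms of depth ≤ 3.
Let N_k count ground terms of depth at most k. Each non-constant term of depth ≤ k is some function symbol applied to depth-≤(k−1) arguments, giving N_k = 2 + N_{k-1}^2.
N_0 = 2
N_1 = 2 + 2^2 = 6
N_2 = 2 + 6^2 = 38
N_3 = 2 + 38^2 = 1446
So |H| = 1446.
A ground atom is a predicate applied to a tuple of terms from H, so the count is the sum over predicates of |H|^arity:
  A: 1446^2 = 2090916
Total ground atoms: 2090916.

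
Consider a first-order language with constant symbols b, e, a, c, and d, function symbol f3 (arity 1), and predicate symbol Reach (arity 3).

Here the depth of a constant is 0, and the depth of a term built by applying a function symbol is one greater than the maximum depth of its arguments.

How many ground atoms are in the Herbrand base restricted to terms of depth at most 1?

First count ground terms of depth ≤ 1.
Let N_k count ground terms of depth at most k. Each non-constant term of depth ≤ k is some function symbol applied to depth-≤(k−1) arguments, giving N_k = 5 + N_{k-1}.
N_0 = 5
N_1 = 5 + 5 = 10
So |H| = 10.
For each predicate symbol, the number of ground atoms is |H| raised to its arity; summing:
  Reach: 10^3 = 1000
Total ground atoms: 1000.

1000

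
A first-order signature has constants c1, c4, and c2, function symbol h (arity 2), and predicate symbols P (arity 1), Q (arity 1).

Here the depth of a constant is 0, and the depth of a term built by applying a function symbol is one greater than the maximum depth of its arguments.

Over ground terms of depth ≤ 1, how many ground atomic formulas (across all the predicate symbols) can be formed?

24

First count ground terms of depth ≤ 1.
Let N_k count ground terms of depth at most k. Each non-constant term of depth ≤ k is some function symbol applied to depth-≤(k−1) arguments, giving N_k = 3 + N_{k-1}^2.
N_0 = 3
N_1 = 3 + 3^2 = 12
So |H| = 12.
A ground atom is a predicate applied to a tuple of terms from H, so the count is the sum over predicates of |H|^arity:
  P: 12;  Q: 12
Total ground atoms: 12 + 12 = 24.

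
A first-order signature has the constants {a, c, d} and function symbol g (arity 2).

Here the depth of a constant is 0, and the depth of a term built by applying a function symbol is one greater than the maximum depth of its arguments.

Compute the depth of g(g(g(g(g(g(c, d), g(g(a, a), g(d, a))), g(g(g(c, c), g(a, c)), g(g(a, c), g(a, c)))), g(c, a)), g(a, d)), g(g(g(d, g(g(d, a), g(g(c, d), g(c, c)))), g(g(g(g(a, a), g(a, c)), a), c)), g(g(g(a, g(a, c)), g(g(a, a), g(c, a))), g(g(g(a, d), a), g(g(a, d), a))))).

depth(g(c, d)) = 1 + max(0, 0) = 1
depth(g(a, a)) = 1 + max(0, 0) = 1
depth(g(d, a)) = 1 + max(0, 0) = 1
depth(g(g(a, a), g(d, a))) = 1 + max(1, 1) = 2
depth(g(g(c, d), g(g(a, a), g(d, a)))) = 1 + max(1, 2) = 3
depth(g(c, c)) = 1 + max(0, 0) = 1
depth(g(a, c)) = 1 + max(0, 0) = 1
depth(g(g(c, c), g(a, c))) = 1 + max(1, 1) = 2
depth(g(g(a, c), g(a, c))) = 1 + max(1, 1) = 2
depth(g(g(g(c, c), g(a, c)), g(g(a, c), g(a, c)))) = 1 + max(2, 2) = 3
depth(g(g(g(c, d), g(g(a, a), g(d, a))), g(g(g(c, c), g(a, c)), g(g(a, c), g(a, c))))) = 1 + max(3, 3) = 4
depth(g(c, a)) = 1 + max(0, 0) = 1
depth(g(g(g(g(c, d), g(g(a, a), g(d, a))), g(g(g(c, c), g(a, c)), g(g(a, c), g(a, c)))), g(c, a))) = 1 + max(4, 1) = 5
depth(g(a, d)) = 1 + max(0, 0) = 1
depth(g(g(g(g(g(c, d), g(g(a, a), g(d, a))), g(g(g(c, c), g(a, c)), g(g(a, c), g(a, c)))), g(c, a)), g(a, d))) = 1 + max(5, 1) = 6
depth(g(g(c, d), g(c, c))) = 1 + max(1, 1) = 2
depth(g(g(d, a), g(g(c, d), g(c, c)))) = 1 + max(1, 2) = 3
depth(g(d, g(g(d, a), g(g(c, d), g(c, c))))) = 1 + max(0, 3) = 4
depth(g(g(a, a), g(a, c))) = 1 + max(1, 1) = 2
depth(g(g(g(a, a), g(a, c)), a)) = 1 + max(2, 0) = 3
depth(g(g(g(g(a, a), g(a, c)), a), c)) = 1 + max(3, 0) = 4
depth(g(g(d, g(g(d, a), g(g(c, d), g(c, c)))), g(g(g(g(a, a), g(a, c)), a), c))) = 1 + max(4, 4) = 5
depth(g(a, g(a, c))) = 1 + max(0, 1) = 2
depth(g(g(a, a), g(c, a))) = 1 + max(1, 1) = 2
depth(g(g(a, g(a, c)), g(g(a, a), g(c, a)))) = 1 + max(2, 2) = 3
depth(g(g(a, d), a)) = 1 + max(1, 0) = 2
depth(g(g(g(a, d), a), g(g(a, d), a))) = 1 + max(2, 2) = 3
depth(g(g(g(a, g(a, c)), g(g(a, a), g(c, a))), g(g(g(a, d), a), g(g(a, d), a)))) = 1 + max(3, 3) = 4
depth(g(g(g(d, g(g(d, a), g(g(c, d), g(c, c)))), g(g(g(g(a, a), g(a, c)), a), c)), g(g(g(a, g(a, c)), g(g(a, a), g(c, a))), g(g(g(a, d), a), g(g(a, d), a))))) = 1 + max(5, 4) = 6
depth(g(g(g(g(g(g(c, d), g(g(a, a), g(d, a))), g(g(g(c, c), g(a, c)), g(g(a, c), g(a, c)))), g(c, a)), g(a, d)), g(g(g(d, g(g(d, a), g(g(c, d), g(c, c)))), g(g(g(g(a, a), g(a, c)), a), c)), g(g(g(a, g(a, c)), g(g(a, a), g(c, a))), g(g(g(a, d), a), g(g(a, d), a)))))) = 1 + max(6, 6) = 7

7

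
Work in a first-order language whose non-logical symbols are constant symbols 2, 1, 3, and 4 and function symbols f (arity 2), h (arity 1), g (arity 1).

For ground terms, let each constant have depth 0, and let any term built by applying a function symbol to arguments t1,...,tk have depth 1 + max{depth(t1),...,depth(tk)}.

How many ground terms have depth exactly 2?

816

Let N_k count ground terms of depth at most k. Each non-constant term of depth ≤ k is some function symbol applied to depth-≤(k−1) arguments, giving N_k = 4 + N_{k-1}^2 + N_{k-1} + N_{k-1}.
N_0 = 4
N_1 = 4 + 4^2 + 4 + 4 = 28
N_2 = 4 + 28^2 + 28 + 28 = 844
Terms of depth exactly 2: N_2 − N_1 = 844 − 28 = 816.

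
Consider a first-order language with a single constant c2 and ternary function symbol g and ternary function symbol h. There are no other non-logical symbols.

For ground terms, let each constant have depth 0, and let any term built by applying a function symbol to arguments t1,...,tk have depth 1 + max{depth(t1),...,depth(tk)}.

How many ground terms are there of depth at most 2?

Let N_k count ground terms of depth at most k. Each non-constant term of depth ≤ k is some function symbol applied to depth-≤(k−1) arguments, giving N_k = 1 + N_{k-1}^3 + N_{k-1}^3.
N_0 = 1
N_1 = 1 + 1^3 + 1^3 = 3
N_2 = 1 + 3^3 + 3^3 = 55

55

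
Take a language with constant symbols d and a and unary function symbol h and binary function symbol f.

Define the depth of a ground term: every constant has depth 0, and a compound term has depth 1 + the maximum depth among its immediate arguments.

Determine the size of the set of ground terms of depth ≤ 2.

Count level by level. With function symbols h/1, f/2, the terms of depth ≤ k are the 2 constants together with each function applied to depth-≤(k−1) tuples, so N_k = 2 + N_{k-1} + N_{k-1}^2.
N_0 = 2
N_1 = 2 + 2 + 2^2 = 8
N_2 = 2 + 8 + 8^2 = 74

74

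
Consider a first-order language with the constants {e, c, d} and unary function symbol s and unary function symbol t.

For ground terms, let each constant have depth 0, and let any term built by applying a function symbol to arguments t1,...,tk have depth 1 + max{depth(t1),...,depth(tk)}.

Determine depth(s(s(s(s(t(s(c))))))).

6

depth(s(c)) = 1 + depth(c) = 1 + 0 = 1
depth(t(s(c))) = 1 + depth(s(c)) = 1 + 1 = 2
depth(s(t(s(c)))) = 1 + depth(t(s(c))) = 1 + 2 = 3
depth(s(s(t(s(c))))) = 1 + depth(s(t(s(c)))) = 1 + 3 = 4
depth(s(s(s(t(s(c)))))) = 1 + depth(s(s(t(s(c))))) = 1 + 4 = 5
depth(s(s(s(s(t(s(c))))))) = 1 + depth(s(s(s(t(s(c)))))) = 1 + 5 = 6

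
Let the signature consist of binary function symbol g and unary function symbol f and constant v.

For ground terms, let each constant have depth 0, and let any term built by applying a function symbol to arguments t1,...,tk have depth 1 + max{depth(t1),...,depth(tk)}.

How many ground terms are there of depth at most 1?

3

If N_k denotes the number of depth-≤k ground terms, the 1 constant gives N_0 = 1, and each function symbol of arity r contributes N_{k-1}^r new terms at level k: N_k = 1 + N_{k-1}^2 + N_{k-1}.
N_0 = 1
N_1 = 1 + 1^2 + 1 = 3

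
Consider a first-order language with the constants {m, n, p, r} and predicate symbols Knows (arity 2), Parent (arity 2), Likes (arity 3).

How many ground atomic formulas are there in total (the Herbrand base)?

With no function symbols, the Herbrand universe is just the 4 constants.
Ground atoms per predicate: Knows: 4^2 = 16, Parent: 4^2 = 16, Likes: 4^3 = 64.
Herbrand base size = 16 + 16 + 64 = 96.

96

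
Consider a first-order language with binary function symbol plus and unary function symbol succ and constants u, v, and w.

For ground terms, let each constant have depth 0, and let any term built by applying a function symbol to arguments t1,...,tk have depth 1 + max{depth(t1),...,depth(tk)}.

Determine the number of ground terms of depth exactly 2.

Let N_k = |{terms of depth ≤ k}|. Then N_0 = 3 and N_k = 3 + N_{k-1}^2 + N_{k-1} for k ≥ 1 (one summand per function symbol, arity giving the exponent).
N_0 = 3
N_1 = 3 + 3^2 + 3 = 15
N_2 = 3 + 15^2 + 15 = 243
Terms of depth exactly 2: N_2 − N_1 = 243 − 15 = 228.

228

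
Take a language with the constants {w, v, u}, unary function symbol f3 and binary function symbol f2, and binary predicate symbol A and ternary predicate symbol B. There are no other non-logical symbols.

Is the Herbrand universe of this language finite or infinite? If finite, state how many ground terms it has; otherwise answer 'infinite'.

infinite

The signature has at least one function symbol (f3, arity 1) and at least one constant (w).
Iterating f3 gives infinitely many distinct ground terms: w, f3(w), f3(f3(w)), ...
So the Herbrand universe is infinite.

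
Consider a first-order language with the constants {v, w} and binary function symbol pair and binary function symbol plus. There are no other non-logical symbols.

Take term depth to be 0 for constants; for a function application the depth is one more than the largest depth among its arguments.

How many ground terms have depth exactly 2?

If N_k denotes the number of depth-≤k ground terms, the 2 constants give N_0 = 2, and each function symbol of arity r contributes N_{k-1}^r new terms at level k: N_k = 2 + N_{k-1}^2 + N_{k-1}^2.
N_0 = 2
N_1 = 2 + 2^2 + 2^2 = 10
N_2 = 2 + 10^2 + 10^2 = 202
Terms of depth exactly 2: N_2 − N_1 = 202 − 10 = 192.

192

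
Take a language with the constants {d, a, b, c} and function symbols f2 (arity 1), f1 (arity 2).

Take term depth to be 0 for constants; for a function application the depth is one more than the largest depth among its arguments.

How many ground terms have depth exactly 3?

364820

If N_k denotes the number of depth-≤k ground terms, the 4 constants give N_0 = 4, and each function symbol of arity r contributes N_{k-1}^r new terms at level k: N_k = 4 + N_{k-1} + N_{k-1}^2.
N_0 = 4
N_1 = 4 + 4 + 4^2 = 24
N_2 = 4 + 24 + 24^2 = 604
N_3 = 4 + 604 + 604^2 = 365424
Terms of depth exactly 3: N_3 − N_2 = 365424 − 604 = 364820.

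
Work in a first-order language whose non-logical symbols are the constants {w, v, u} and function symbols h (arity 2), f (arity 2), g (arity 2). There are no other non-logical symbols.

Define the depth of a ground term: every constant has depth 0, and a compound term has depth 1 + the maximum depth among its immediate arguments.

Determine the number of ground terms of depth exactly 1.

27

Let N_k count ground terms of depth at most k. Each non-constant term of depth ≤ k is some function symbol applied to depth-≤(k−1) arguments, giving N_k = 3 + N_{k-1}^2 + N_{k-1}^2 + N_{k-1}^2.
N_0 = 3
N_1 = 3 + 3^2 + 3^2 + 3^2 = 30
Terms of depth exactly 1: N_1 − N_0 = 30 − 3 = 27.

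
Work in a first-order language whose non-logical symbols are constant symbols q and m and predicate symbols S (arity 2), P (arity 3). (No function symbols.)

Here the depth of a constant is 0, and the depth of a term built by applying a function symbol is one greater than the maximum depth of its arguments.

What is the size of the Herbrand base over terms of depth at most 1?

12

First count ground terms of depth ≤ 1.
With no function symbols every ground term is a constant, so there are exactly 2 ground terms at every depth bound.
N_0 = 2
N_1 = 2
Explicitly: q, m.
So |H| = 2.
Ground atoms are formed by filling each argument slot of a predicate with a term from H, so an r-ary predicate gives |H|^r atoms:
  S: 2^2 = 4;  P: 2^3 = 8
Total ground atoms: 4 + 8 = 12.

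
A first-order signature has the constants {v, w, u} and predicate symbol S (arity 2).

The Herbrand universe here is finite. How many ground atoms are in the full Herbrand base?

9

With no function symbols, the Herbrand universe is just the 3 constants.
Ground atoms per predicate: S: 3^2 = 9.
Herbrand base size = 9 = 9.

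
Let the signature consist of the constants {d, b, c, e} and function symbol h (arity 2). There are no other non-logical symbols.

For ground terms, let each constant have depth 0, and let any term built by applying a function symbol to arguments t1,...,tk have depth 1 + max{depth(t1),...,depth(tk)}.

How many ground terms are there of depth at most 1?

If N_k denotes the number of depth-≤k ground terms, the 4 constants give N_0 = 4, and each function symbol of arity r contributes N_{k-1}^r new terms at level k: N_k = 4 + N_{k-1}^2.
N_0 = 4
N_1 = 4 + 4^2 = 20

20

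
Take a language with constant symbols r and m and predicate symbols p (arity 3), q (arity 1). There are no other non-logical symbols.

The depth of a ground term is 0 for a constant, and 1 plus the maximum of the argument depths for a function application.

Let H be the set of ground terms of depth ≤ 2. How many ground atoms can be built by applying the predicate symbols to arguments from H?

First count ground terms of depth ≤ 2.
With no function symbols every ground term is a constant, so there are exactly 2 ground terms at every depth bound.
N_0 = 2
N_1 = 2
N_2 = 2
Explicitly: r, m.
So |H| = 2.
Each predicate of arity r yields |H|^r ground atoms (one per choice of an r-tuple from H):
  p: 2^3 = 8;  q: 2
Total ground atoms: 8 + 2 = 10.

10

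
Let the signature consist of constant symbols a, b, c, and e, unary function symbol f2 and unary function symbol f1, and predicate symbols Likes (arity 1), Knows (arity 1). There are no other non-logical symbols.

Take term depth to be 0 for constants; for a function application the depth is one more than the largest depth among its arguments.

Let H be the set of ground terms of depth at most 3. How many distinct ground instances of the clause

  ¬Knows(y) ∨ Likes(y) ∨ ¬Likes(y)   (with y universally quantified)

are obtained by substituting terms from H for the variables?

Ground terms of depth ≤ 3:
  Write N_k for the number of ground terms of depth ≤ k. A term of depth ≤ k is either a constant or a function symbol applied to arguments of depth ≤ k−1, so N_k = 4 + N_{k-1} + N_{k-1}.
  N_0 = 4
  N_1 = 4 + 4 + 4 = 12
  N_2 = 4 + 12 + 12 = 28
  N_3 = 4 + 28 + 28 = 60
So there are 60 ground terms available for substitution.
The variable y ranges independently over the available ground terms, and distinct assignments produce distinct instances.
Number of ground instances = 60.

60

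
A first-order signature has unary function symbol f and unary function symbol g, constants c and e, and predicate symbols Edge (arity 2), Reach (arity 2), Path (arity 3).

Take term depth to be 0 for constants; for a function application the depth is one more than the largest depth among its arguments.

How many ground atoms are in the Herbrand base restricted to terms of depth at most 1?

First count ground terms of depth ≤ 1.
Let N_k count ground terms of depth at most k. Each non-constant term of depth ≤ k is some function symbol applied to depth-≤(k−1) arguments, giving N_k = 2 + N_{k-1} + N_{k-1}.
N_0 = 2
N_1 = 2 + 2 + 2 = 6
Explicitly: c, e, f(c), f(e), g(c), g(e).
So |H| = 6.
A ground atom is a predicate applied to a tuple of terms from H, so the count is the sum over predicates of |H|^arity:
  Edge: 6^2 = 36;  Reach: 6^2 = 36;  Path: 6^3 = 216
Total ground atoms: 36 + 36 + 216 = 288.

288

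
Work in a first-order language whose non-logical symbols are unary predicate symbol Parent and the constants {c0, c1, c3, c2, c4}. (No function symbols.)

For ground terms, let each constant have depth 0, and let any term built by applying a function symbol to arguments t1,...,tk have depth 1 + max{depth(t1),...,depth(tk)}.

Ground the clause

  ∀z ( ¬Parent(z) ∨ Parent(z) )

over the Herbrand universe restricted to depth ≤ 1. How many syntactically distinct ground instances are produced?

5

Ground terms of depth ≤ 1:
  With no function symbols every ground term is a constant, so there are exactly 5 ground terms at every depth bound.
  N_0 = 5
  N_1 = 5
So there are 5 ground terms available for substitution.
The variable z ranges independently over the available ground terms, and distinct assignments produce distinct instances.
Number of ground instances = 5.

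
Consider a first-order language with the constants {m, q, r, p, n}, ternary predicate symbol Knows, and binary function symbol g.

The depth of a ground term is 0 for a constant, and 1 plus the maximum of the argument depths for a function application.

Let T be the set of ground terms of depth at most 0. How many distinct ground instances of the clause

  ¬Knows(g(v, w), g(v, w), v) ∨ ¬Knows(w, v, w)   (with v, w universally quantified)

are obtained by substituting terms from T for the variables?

Ground terms of depth ≤ 0:
  Count level by level. With function symbols g/2, the terms of depth ≤ k are the 5 constants together with each function applied to depth-≤(k−1) tuples, so N_k = 5 + N_{k-1}^2.
  N_0 = 5
  Explicitly: m, q, r, p, n.
So there are 5 ground terms available for substitution.
There are 2 variables to instantiate (v, w), each occurring in at least one literal, so different choices give different ground instances.
Number of ground instances = 5^2 = 25.

25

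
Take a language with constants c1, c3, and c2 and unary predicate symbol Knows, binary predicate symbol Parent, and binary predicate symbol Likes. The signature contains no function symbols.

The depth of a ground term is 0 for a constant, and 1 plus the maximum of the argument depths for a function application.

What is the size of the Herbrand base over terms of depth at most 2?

First count ground terms of depth ≤ 2.
With no function symbols every ground term is a constant, so there are exactly 3 ground terms at every depth bound.
N_0 = 3
N_1 = 3
N_2 = 3
Explicitly: c1, c3, c2.
So |H| = 3.
Ground atoms are formed by filling each argument slot of a predicate with a term from H, so an r-ary predicate gives |H|^r atoms:
  Knows: 3;  Parent: 3^2 = 9;  Likes: 3^2 = 9
Total ground atoms: 3 + 9 + 9 = 21.

21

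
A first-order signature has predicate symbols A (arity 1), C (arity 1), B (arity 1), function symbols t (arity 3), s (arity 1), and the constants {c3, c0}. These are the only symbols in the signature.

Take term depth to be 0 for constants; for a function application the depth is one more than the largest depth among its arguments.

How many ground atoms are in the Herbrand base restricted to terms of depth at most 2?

First count ground terms of depth ≤ 2.
Let N_k count ground terms of depth at most k. Each non-constant term of depth ≤ k is some function symbol applied to depth-≤(k−1) arguments, giving N_k = 2 + N_{k-1}^3 + N_{k-1}.
N_0 = 2
N_1 = 2 + 2^3 + 2 = 12
N_2 = 2 + 12^3 + 12 = 1742
So |H| = 1742.
A ground atom is a predicate applied to a tuple of terms from H, so the count is the sum over predicates of |H|^arity:
  A: 1742;  C: 1742;  B: 1742
Total ground atoms: 1742 + 1742 + 1742 = 5226.

5226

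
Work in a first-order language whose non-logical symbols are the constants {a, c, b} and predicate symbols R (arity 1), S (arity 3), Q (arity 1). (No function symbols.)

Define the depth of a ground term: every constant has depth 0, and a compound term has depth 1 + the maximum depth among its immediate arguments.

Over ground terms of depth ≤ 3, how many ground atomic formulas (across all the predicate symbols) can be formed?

33

First count ground terms of depth ≤ 3.
With no function symbols every ground term is a constant, so there are exactly 3 ground terms at every depth bound.
N_0 = 3
N_1 = 3
N_2 = 3
N_3 = 3
So |H| = 3.
Each predicate of arity r yields |H|^r ground atoms (one per choice of an r-tuple from H):
  R: 3;  S: 3^3 = 27;  Q: 3
Total ground atoms: 3 + 27 + 3 = 33.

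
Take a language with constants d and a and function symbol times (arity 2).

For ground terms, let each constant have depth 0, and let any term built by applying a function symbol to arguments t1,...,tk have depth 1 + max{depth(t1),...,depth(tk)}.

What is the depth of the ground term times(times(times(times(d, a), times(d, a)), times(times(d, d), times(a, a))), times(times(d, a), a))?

depth(times(d, a)) = 1 + max(0, 0) = 1
depth(times(times(d, a), times(d, a))) = 1 + max(1, 1) = 2
depth(times(d, d)) = 1 + max(0, 0) = 1
depth(times(a, a)) = 1 + max(0, 0) = 1
depth(times(times(d, d), times(a, a))) = 1 + max(1, 1) = 2
depth(times(times(times(d, a), times(d, a)), times(times(d, d), times(a, a)))) = 1 + max(2, 2) = 3
depth(times(times(d, a), a)) = 1 + max(1, 0) = 2
depth(times(times(times(times(d, a), times(d, a)), times(times(d, d), times(a, a))), times(times(d, a), a))) = 1 + max(3, 2) = 4

4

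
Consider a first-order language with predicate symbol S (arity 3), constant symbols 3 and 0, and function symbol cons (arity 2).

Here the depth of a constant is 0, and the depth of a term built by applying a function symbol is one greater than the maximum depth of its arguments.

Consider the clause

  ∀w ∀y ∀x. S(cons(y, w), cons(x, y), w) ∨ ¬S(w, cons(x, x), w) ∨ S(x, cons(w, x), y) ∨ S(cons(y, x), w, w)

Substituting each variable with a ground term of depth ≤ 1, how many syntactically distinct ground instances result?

Ground terms of depth ≤ 1:
  Let N_k count ground terms of depth at most k. Each non-constant term of depth ≤ k is some function symbol applied to depth-≤(k−1) arguments, giving N_k = 2 + N_{k-1}^2.
  N_0 = 2
  N_1 = 2 + 2^2 = 6
  Explicitly: 3, 0, cons(3, 3), cons(3, 0), cons(0, 3), cons(0, 0).
So there are 6 ground terms available for substitution.
There are 3 variables to instantiate (w, y, x), each occurring in at least one literal, so different choices give different ground instances.
Number of ground instances = 6^3 = 216.

216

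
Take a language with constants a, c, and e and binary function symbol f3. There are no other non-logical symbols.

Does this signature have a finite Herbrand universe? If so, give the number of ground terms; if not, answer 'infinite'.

The signature has at least one function symbol (f3, arity 2) and at least one constant (a).
Iterating f3 gives infinitely many distinct ground terms: a, f3(a, a), f3(f3(a, a), f3(a, a)), ...
So the Herbrand universe is infinite.

infinite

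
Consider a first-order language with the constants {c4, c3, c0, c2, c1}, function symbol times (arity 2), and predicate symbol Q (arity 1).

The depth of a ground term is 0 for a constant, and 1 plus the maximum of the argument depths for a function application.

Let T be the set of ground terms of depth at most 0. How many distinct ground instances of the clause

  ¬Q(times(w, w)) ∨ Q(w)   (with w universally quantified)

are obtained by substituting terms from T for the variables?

5

Ground terms of depth ≤ 0:
  Count level by level. With function symbols times/2, the terms of depth ≤ k are the 5 constants together with each function applied to depth-≤(k−1) tuples, so N_k = 5 + N_{k-1}^2.
  N_0 = 5
So there are 5 ground terms available for substitution.
The variable w ranges independently over the available ground terms, and distinct assignments produce distinct instances.
Number of ground instances = 5.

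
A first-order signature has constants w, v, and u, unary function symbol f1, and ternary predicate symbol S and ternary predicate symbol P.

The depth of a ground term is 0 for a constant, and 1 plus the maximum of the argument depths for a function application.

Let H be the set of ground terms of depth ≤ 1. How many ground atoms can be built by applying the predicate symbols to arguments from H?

First count ground terms of depth ≤ 1.
Write N_k for the number of ground terms of depth ≤ k. A term of depth ≤ k is either a constant or a function symbol applied to arguments of depth ≤ k−1, so N_k = 3 + N_{k-1}.
N_0 = 3
N_1 = 3 + 3 = 6
Explicitly: w, v, u, f1(w), f1(v), f1(u).
So |H| = 6.
A ground atom is a predicate applied to a tuple of terms from H, so the count is the sum over predicates of |H|^arity:
  S: 6^3 = 216;  P: 6^3 = 216
Total ground atoms: 216 + 216 = 432.

432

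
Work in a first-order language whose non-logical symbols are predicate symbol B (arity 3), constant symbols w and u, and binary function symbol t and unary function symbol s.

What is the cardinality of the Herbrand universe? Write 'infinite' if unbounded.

infinite

The signature has at least one function symbol (t, arity 2) and at least one constant (w).
Iterating t gives infinitely many distinct ground terms: w, t(w, w), t(t(w, w), t(w, w)), ...
So the Herbrand universe is infinite.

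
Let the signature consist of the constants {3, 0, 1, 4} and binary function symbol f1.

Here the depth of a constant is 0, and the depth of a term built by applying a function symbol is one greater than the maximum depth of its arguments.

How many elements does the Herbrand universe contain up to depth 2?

Let N_k = |{terms of depth ≤ k}|. Then N_0 = 4 and N_k = 4 + N_{k-1}^2 for k ≥ 1 (one summand per function symbol, arity giving the exponent).
N_0 = 4
N_1 = 4 + 4^2 = 20
N_2 = 4 + 20^2 = 404

404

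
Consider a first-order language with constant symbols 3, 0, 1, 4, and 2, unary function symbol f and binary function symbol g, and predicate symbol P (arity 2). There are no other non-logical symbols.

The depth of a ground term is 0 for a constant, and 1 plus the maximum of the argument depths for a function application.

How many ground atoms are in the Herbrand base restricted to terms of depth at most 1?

1225

First count ground terms of depth ≤ 1.
Let N_k count ground terms of depth at most k. Each non-constant term of depth ≤ k is some function symbol applied to depth-≤(k−1) arguments, giving N_k = 5 + N_{k-1} + N_{k-1}^2.
N_0 = 5
N_1 = 5 + 5 + 5^2 = 35
So |H| = 35.
Each predicate of arity r yields |H|^r ground atoms (one per choice of an r-tuple from H):
  P: 35^2 = 1225
Total ground atoms: 1225.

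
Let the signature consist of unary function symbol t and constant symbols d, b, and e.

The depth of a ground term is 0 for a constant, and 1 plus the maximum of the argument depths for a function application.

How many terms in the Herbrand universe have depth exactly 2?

3

Let N_k count ground terms of depth at most k. Each non-constant term of depth ≤ k is some function symbol applied to depth-≤(k−1) arguments, giving N_k = 3 + N_{k-1}.
N_0 = 3
N_1 = 3 + 3 = 6
N_2 = 3 + 6 = 9
Terms of depth exactly 2: N_2 − N_1 = 9 − 6 = 3.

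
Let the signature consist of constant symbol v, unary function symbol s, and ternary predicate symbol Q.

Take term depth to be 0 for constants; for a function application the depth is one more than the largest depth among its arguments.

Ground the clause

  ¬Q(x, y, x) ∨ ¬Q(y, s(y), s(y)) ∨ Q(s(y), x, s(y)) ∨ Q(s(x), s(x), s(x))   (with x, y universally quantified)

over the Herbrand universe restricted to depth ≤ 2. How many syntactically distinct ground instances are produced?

9

Ground terms of depth ≤ 2:
  If N_k denotes the number of depth-≤k ground terms, the 1 constant gives N_0 = 1, and each function symbol of arity r contributes N_{k-1}^r new terms at level k: N_k = 1 + N_{k-1}.
  N_0 = 1
  N_1 = 1 + 1 = 2
  N_2 = 1 + 2 = 3
  Explicitly: v, s(v), s(s(v)).
So there are 3 ground terms available for substitution.
There are 2 variables to instantiate (x, y), each occurring in at least one literal, so different choices give different ground instances.
Number of ground instances = 3^2 = 9.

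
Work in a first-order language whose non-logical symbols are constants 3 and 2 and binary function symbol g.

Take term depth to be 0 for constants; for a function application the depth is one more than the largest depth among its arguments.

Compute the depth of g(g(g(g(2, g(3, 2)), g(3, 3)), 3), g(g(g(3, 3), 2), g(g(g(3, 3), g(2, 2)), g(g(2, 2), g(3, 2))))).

5

depth(g(3, 2)) = 1 + max(0, 0) = 1
depth(g(2, g(3, 2))) = 1 + max(0, 1) = 2
depth(g(3, 3)) = 1 + max(0, 0) = 1
depth(g(g(2, g(3, 2)), g(3, 3))) = 1 + max(2, 1) = 3
depth(g(g(g(2, g(3, 2)), g(3, 3)), 3)) = 1 + max(3, 0) = 4
depth(g(g(3, 3), 2)) = 1 + max(1, 0) = 2
depth(g(2, 2)) = 1 + max(0, 0) = 1
depth(g(g(3, 3), g(2, 2))) = 1 + max(1, 1) = 2
depth(g(g(2, 2), g(3, 2))) = 1 + max(1, 1) = 2
depth(g(g(g(3, 3), g(2, 2)), g(g(2, 2), g(3, 2)))) = 1 + max(2, 2) = 3
depth(g(g(g(3, 3), 2), g(g(g(3, 3), g(2, 2)), g(g(2, 2), g(3, 2))))) = 1 + max(2, 3) = 4
depth(g(g(g(g(2, g(3, 2)), g(3, 3)), 3), g(g(g(3, 3), 2), g(g(g(3, 3), g(2, 2)), g(g(2, 2), g(3, 2)))))) = 1 + max(4, 4) = 5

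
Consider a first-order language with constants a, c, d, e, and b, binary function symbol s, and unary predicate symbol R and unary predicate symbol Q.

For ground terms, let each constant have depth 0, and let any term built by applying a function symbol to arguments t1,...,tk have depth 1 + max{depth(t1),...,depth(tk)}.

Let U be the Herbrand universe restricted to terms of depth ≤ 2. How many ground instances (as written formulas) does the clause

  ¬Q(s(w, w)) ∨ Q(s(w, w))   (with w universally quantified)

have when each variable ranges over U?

905

Ground terms of depth ≤ 2:
  Let N_k count ground terms of depth at most k. Each non-constant term of depth ≤ k is some function symbol applied to depth-≤(k−1) arguments, giving N_k = 5 + N_{k-1}^2.
  N_0 = 5
  N_1 = 5 + 5^2 = 30
  N_2 = 5 + 30^2 = 905
So there are 905 ground terms available for substitution.
There is 1 variable to instantiate (w),  occurring in at least one literal, so different choices give different ground instances.
Number of ground instances = 905.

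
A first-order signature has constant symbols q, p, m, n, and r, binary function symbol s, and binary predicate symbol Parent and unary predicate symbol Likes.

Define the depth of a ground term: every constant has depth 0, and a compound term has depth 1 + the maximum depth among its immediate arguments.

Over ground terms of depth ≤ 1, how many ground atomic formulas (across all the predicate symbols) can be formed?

First count ground terms of depth ≤ 1.
Count level by level. With function symbols s/2, the terms of depth ≤ k are the 5 constants together with each function applied to depth-≤(k−1) tuples, so N_k = 5 + N_{k-1}^2.
N_0 = 5
N_1 = 5 + 5^2 = 30
So |H| = 30.
Each predicate of arity r yields |H|^r ground atoms (one per choice of an r-tuple from H):
  Parent: 30^2 = 900;  Likes: 30
Total ground atoms: 900 + 30 = 930.

930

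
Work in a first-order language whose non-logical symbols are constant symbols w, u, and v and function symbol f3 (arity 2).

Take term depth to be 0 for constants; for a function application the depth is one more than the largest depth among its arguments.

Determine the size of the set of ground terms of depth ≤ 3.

21612

Write N_k for the number of ground terms of depth ≤ k. A term of depth ≤ k is either a constant or a function symbol applied to arguments of depth ≤ k−1, so N_k = 3 + N_{k-1}^2.
N_0 = 3
N_1 = 3 + 3^2 = 12
N_2 = 3 + 12^2 = 147
N_3 = 3 + 147^2 = 21612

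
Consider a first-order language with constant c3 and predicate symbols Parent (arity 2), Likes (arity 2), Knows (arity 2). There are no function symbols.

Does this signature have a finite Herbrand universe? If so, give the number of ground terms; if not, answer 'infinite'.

There are no function symbols, so the only ground term is the single constant.
The Herbrand universe is {c3}, finite with 1 element.

1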